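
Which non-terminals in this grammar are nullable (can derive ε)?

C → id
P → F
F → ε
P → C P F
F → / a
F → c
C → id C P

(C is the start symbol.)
A non-terminal is nullable if it can derive ε (the empty string): either it has an ε-production, or it has a production whose right-hand side consists entirely of nullable non-terminals.

ε-productions: F → ε
So F is immediately nullable.
P → F: every symbol on the right is nullable, so P is nullable too.
No further non-terminal can be added: every production for the remaining non-terminals contains a terminal or a non-nullable non-terminal.
Nullable = { 'F', 'P' }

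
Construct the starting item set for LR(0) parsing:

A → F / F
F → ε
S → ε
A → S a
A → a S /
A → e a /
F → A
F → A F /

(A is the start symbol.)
{ [A → . F / F], [A → . S a], [A → . a S /], [A → . e a /], [A' → . A], [F → . A F /], [F → . A], [F → .], [S → .] }

First, augment the grammar with A' → A
I₀ = CLOSURE({ [A' → . A] }):
  [A' → . A] has the dot before A: add [A → . F / F], [A → . S a], [A → . a S /], [A → . e a /]
  [A → . F / F] has the dot before F: add [F → .], [F → . A], [F → . A F /]
  [A → . S a] has the dot before S: add [S → .]
No further items can be added.

I₀ = { [A → . F / F], [A → . S a], [A → . a S /], [A → . e a /], [A' → . A], [F → . A F /], [F → . A], [F → .], [S → .] }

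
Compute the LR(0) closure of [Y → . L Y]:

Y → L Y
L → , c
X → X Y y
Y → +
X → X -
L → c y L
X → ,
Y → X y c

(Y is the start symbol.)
{ [L → . , c], [L → . c y L], [Y → . L Y] }

To compute CLOSURE, for each item [A → α.Bβ] where B is a non-terminal, add [B → .γ] for all productions B → γ; repeat for the newly added items until nothing changes.

Start with: [Y → . L Y]
  [Y → . L Y] has the dot before L: add [L → . , c], [L → . c y L]
No further items can be added.

CLOSURE = { [L → . , c], [L → . c y L], [Y → . L Y] }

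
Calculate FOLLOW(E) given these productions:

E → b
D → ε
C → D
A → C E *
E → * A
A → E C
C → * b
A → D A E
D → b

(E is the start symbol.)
{ $, '*', 'b' }

To compute FOLLOW(E), find every occurrence of E on a right-hand side N → α E β: add FIRST(β) \ {ε}, and if β is empty or nullable also add FOLLOW(N). Iterate to a fixed point.

E is the start symbol, so $ ∈ FOLLOW(E).
In A → C E *: E is followed by '*', add FIRST('*') \ {ε} = { '*' }
In A → E C: E is followed by C, add FIRST(C) \ {ε} = { '*', 'b' }
  C is nullable, so also add FOLLOW(A)
In A → D A E: E is at the end, add FOLLOW(A)

The FOLLOW sets referred to above (computed the same way, to a fixed point):
  FOLLOW(A) = { $, '*', 'b' }

Taking the union: FOLLOW(E) = { $, '*', 'b' }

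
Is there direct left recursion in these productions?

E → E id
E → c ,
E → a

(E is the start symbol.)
E → E id: LEFT RECURSIVE (starts with E)
E → c ,: starts with c
E → a: starts with a

The grammar has direct left recursion on: E.

Answer: Yes, E is left-recursive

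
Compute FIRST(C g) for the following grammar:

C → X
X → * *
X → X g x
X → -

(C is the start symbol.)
{ '*', '-' }

FIRST sets of the non-terminals involved (from the grammar, by fixed-point iteration):
  FIRST(C) = { '*', '-' }

To compute FIRST(C g), process the symbols left to right:
Symbol C is a non-terminal. Add FIRST(C) \ {ε} = { '*', '-' }
C is not nullable (ε ∉ FIRST(C)), so stop here.
FIRST(C g) = { '*', '-' }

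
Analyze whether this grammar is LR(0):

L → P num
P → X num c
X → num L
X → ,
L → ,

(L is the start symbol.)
No. Reduce-reduce conflict: [L → , .] and [X → , .]

Augment with L' → L and build the canonical LR(0) collection (I0 = CLOSURE({[L' → . L]}), then GOTO on every symbol after a dot until no new states appear). It has 10 states:
  I0: { [L → . ,], [L → . P num], [L' → . L], [P → . X num c], [X → . ,], [X → . num L] }  — shift
  I1: { [L → , .], [X → , .] }  — 2 reduces
  I2: { [L' → L .] }  — accept
  I3: { [L → P . num] }  — shift
  I4: { [P → X . num c] }  — shift
  I5: { [L → . ,], [L → . P num], [P → . X num c], [X → . ,], [X → . num L], [X → num . L] }  — shift
  I6: { [X → num L .] }  — reduce
  I7: { [P → X num . c] }  — shift
  I8: { [P → X num c .] }  — reduce
  I9: { [L → P num .] }  — reduce

Conflict in state I1:
  Reduce-reduce conflict: [L → , .] and [X → , .]
So the grammar is NOT LR(0).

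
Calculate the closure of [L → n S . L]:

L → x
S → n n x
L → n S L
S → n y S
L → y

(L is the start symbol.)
{ [L → . n S L], [L → . x], [L → . y], [L → n S . L] }

To compute CLOSURE, for each item [A → α.Bβ] where B is a non-terminal, add [B → .γ] for all productions B → γ; repeat for the newly added items until nothing changes.

Start with: [L → n S . L]
  [L → n S . L] has the dot before L: add [L → . x], [L → . n S L], [L → . y]
No further items can be added.

CLOSURE = { [L → . n S L], [L → . x], [L → . y], [L → n S . L] }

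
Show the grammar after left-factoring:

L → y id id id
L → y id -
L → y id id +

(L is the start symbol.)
L → y id L'
L' → id L''
L'' → id
L'' → +
L' → -

Left-factoring transforms A → αβ₁ | αβ₂ into A → αA' and A' → β₁ | β₂
(α is the longest common prefix among the alternatives). Repeat until
no nonterminal has two alternatives with a common prefix.

Round 1: L has alternatives sharing prefix 'y id'. Introduce L': L → y id L'
  Add: L' → id id
  Add: L' → -
  Add: L' → id +

Round 2: L' has alternatives sharing prefix 'id'. Introduce L'': L' → id L''
  Add: L'' → id
  Add: L'' → +

No remaining common prefixes — done.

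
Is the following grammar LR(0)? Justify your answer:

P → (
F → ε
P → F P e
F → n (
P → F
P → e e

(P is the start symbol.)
A grammar is LR(0) if no state in the canonical LR(0) collection has:
  - both a shift item (dot before a terminal) and a complete item (shift-reduce conflict), or
  - two or more complete items (reduce-reduce conflict; the accept item [P' → P .] counts as a complete item here).

Augment with P' → P and build the canonical LR(0) collection (I0 = CLOSURE({[P' → . P]}), then GOTO on every symbol after a dot until no new states appear). It has 10 states:
  I0: { [F → . n (], [F → .], [P → . (], [P → . F P e], [P → . F], [P → . e e], [P' → . P] }  — shift, reduce
  I1: { [P → ( .] }  — reduce
  I2: { [F → . n (], [F → .], [P → . (], [P → . F P e], [P → . F], [P → . e e], [P → F . P e], [P → F .] }  — shift, 2 reduces
  I3: { [P' → P .] }  — accept
  I4: { [P → e . e] }  — shift
  I5: { [F → n . (] }  — shift
  I6: { [F → n ( .] }  — reduce
  I7: { [P → e e .] }  — reduce
  I8: { [P → F P . e] }  — shift
  I9: { [P → F P e .] }  — reduce

Conflict in state I0:
  Shift-reduce conflict between [F → .] and [F → . n (]
So the grammar is NOT LR(0).

Answer: No. Shift-reduce conflict between [F → .] and [F → . n (]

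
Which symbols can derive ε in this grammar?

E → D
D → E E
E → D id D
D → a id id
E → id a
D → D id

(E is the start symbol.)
A non-terminal is nullable if it can derive ε (the empty string): either it has an ε-production, or it has a production whose right-hand side consists entirely of nullable non-terminals.

There are no ε-productions, so no non-terminal can derive ε.
No non-terminals are nullable.

Answer: None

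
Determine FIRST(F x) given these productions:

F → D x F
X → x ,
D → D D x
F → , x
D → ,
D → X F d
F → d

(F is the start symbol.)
{ ',', 'd', 'x' }

FIRST sets of the non-terminals involved (from the grammar, by fixed-point iteration):
  FIRST(F) = { ',', 'd', 'x' }

To compute FIRST(F x), process the symbols left to right:
Symbol F is a non-terminal. Add FIRST(F) \ {ε} = { ',', 'd', 'x' }
F is not nullable (ε ∉ FIRST(F)), so stop here.
FIRST(F x) = { ',', 'd', 'x' }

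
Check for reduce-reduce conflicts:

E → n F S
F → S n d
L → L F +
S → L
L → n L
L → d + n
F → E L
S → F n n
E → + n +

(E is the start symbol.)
A reduce-reduce conflict occurs when an LR(0) state has two complete items [A → α .] and [B → β .] — both call for a reduction, and with no lookahead the parser cannot choose between them.

Augment with E' → E and build the canonical LR(0) collection (I0 = CLOSURE({[E' → . E]}), then GOTO on every symbol after a dot until no new states appear). It has 28 states:
  I0: { [E → . + n +], [E → . n F S], [E' → . E] }  — shift
  I1: { [E → + . n +] }  — shift
  I2: { [E' → E .] }  — accept
  I3: { [E → . + n +], [E → . n F S], [E → n . F S], [F → . E L], [F → . S n d], [L → . L F +], [L → . d + n], [L → . n L], [S → . F n n], [S → . L] }  — shift
  I4: { [F → E . L], [L → . L F +], [L → . d + n], [L → . n L] }  — shift
  I5: { [E → . + n +], [E → . n F S], [E → n F . S], [F → . E L], [F → . S n d], [L → . L F +], [L → . d + n], [L → . n L], [S → . F n n], [S → . L], [S → F . n n] }  — shift
  I6: { [E → . + n +], [E → . n F S], [F → . E L], [F → . S n d], [L → . L F +], [L → . d + n], [L → . n L], [L → L . F +], [S → . F n n], [S → . L], [S → L .] }  — shift, reduce
  I7: { [F → S . n d] }  — shift
  I8: { [L → d . + n] }  — shift
  I9: { [E → . + n +], [E → . n F S], [E → n . F S], [F → . E L], [F → . S n d], [L → . L F +], [L → . d + n], [L → . n L], [L → n . L], [S → . F n n], [S → . L] }  — shift
  I10: { [E → . + n +], [E → . n F S], [F → . E L], [F → . S n d], [L → . L F +], [L → . d + n], [L → . n L], [L → L . F +], [L → n L .], [S → . F n n], [S → . L], [S → L .] }  — shift, 2 reduces
  I11: { [L → L F . +], [S → F . n n] }  — shift
  I12: { [L → L F + .] }  — reduce
  I13: { [S → F n . n] }  — shift
  I14: { [S → F n n .] }  — reduce
  I15: { [L → d + . n] }  — shift
  I16: { [L → d + n .] }  — reduce
  I17: { [F → S n . d] }  — shift
  I18: { [F → S n d .] }  — reduce
  I19: { [S → F . n n] }  — shift
  I20: { [E → n F S .], [F → S . n d] }  — shift, reduce
  I21: { [E → . + n +], [E → . n F S], [E → n . F S], [F → . E L], [F → . S n d], [L → . L F +], [L → . d + n], [L → . n L], [L → n . L], [S → . F n n], [S → . L], [S → F n . n] }  — shift
  I22: { [E → . + n +], [E → . n F S], [E → n . F S], [F → . E L], [F → . S n d], [L → . L F +], [L → . d + n], [L → . n L], [L → n . L], [S → . F n n], [S → . L], [S → F n n .] }  — shift, reduce
  I23: { [E → . + n +], [E → . n F S], [F → . E L], [F → . S n d], [F → E L .], [L → . L F +], [L → . d + n], [L → . n L], [L → L . F +], [S → . F n n], [S → . L] }  — shift, reduce
  I24: { [L → . L F +], [L → . d + n], [L → . n L], [L → n . L] }  — shift
  I25: { [E → . + n +], [E → . n F S], [F → . E L], [F → . S n d], [L → . L F +], [L → . d + n], [L → . n L], [L → L . F +], [L → n L .], [S → . F n n], [S → . L] }  — shift, reduce
  I26: { [E → + n . +] }  — shift
  I27: { [E → + n + .] }  — reduce

I10 contains complete items [L → n L .], [S → L .] — reduce-reduce conflict.

Answer: Yes — I10: [L → n L .] vs [S → L .]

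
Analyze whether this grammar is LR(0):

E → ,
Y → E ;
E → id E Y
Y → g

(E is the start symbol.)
A grammar is LR(0) if no state in the canonical LR(0) collection has:
  - both a shift item (dot before a terminal) and a complete item (shift-reduce conflict), or
  - two or more complete items (reduce-reduce conflict; the accept item [E' → E .] counts as a complete item here).

Augment with E' → E and build the canonical LR(0) collection (I0 = CLOSURE({[E' → . E]}), then GOTO on every symbol after a dot until no new states appear). It has 9 states:
  I0: { [E → . ,], [E → . id E Y], [E' → . E] }  — shift
  I1: { [E → , .] }  — reduce
  I2: { [E' → E .] }  — accept
  I3: { [E → . ,], [E → . id E Y], [E → id . E Y] }  — shift
  I4: { [E → . ,], [E → . id E Y], [E → id E . Y], [Y → . E ;], [Y → . g] }  — shift
  I5: { [Y → E . ;] }  — shift
  I6: { [E → id E Y .] }  — reduce
  I7: { [Y → g .] }  — reduce
  I8: { [Y → E ; .] }  — reduce

Every state is either a pure shift/goto state or contains exactly one complete item and nothing to shift — no conflicts. The grammar is LR(0).

Answer: Yes, the grammar is LR(0)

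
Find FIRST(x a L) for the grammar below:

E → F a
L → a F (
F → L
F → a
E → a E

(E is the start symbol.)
To compute FIRST(x a L), process the symbols left to right:
Symbol x is a terminal. Add 'x' and stop.
FIRST(x a L) = { 'x' }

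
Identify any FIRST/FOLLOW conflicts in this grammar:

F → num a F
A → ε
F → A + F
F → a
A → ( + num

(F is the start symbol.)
Nullable non-terminals: A.

A: nullable alternative(s) A → ε; FOLLOW(A) = { '+' }
  A → ε: FIRST \ {ε} = { } — this is the only nullable alternative, skip
  A → ( + num: FIRST \ {ε} = { '(' } — disjoint from FOLLOW(A)

F has no nullable alternative, so no FIRST/FOLLOW check is needed there.

No FIRST/FOLLOW conflicts found.

Answer: No FIRST/FOLLOW conflicts.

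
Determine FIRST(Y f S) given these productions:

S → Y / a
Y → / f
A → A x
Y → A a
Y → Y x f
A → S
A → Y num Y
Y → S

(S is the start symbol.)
FIRST sets of the non-terminals involved (from the grammar, by fixed-point iteration):
  FIRST(Y) = { '/' }

To compute FIRST(Y f S), process the symbols left to right:
Symbol Y is a non-terminal. Add FIRST(Y) \ {ε} = { '/' }
Y is not nullable (ε ∉ FIRST(Y)), so stop here.
FIRST(Y f S) = { '/' }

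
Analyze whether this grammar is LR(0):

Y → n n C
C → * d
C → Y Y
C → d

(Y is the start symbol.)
Yes, the grammar is LR(0)

A grammar is LR(0) if no state in the canonical LR(0) collection has:
  - both a shift item (dot before a terminal) and a complete item (shift-reduce conflict), or
  - two or more complete items (reduce-reduce conflict; the accept item [Y' → Y .] counts as a complete item here).

Augment with Y' → Y and build the canonical LR(0) collection (I0 = CLOSURE({[Y' → . Y]}), then GOTO on every symbol after a dot until no new states appear). It has 10 states:
  I0: { [Y → . n n C], [Y' → . Y] }  — shift
  I1: { [Y' → Y .] }  — accept
  I2: { [Y → n . n C] }  — shift
  I3: { [C → . * d], [C → . Y Y], [C → . d], [Y → . n n C], [Y → n n . C] }  — shift
  I4: { [C → * . d] }  — shift
  I5: { [Y → n n C .] }  — reduce
  I6: { [C → Y . Y], [Y → . n n C] }  — shift
  I7: { [C → d .] }  — reduce
  I8: { [C → Y Y .] }  — reduce
  I9: { [C → * d .] }  — reduce

Every state is either a pure shift/goto state or contains exactly one complete item and nothing to shift — no conflicts. The grammar is LR(0).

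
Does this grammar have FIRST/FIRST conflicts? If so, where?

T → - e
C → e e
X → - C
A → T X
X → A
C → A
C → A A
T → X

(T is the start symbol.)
Yes. T → '-' e / T → X on { '-' }; C → A / C → A A on { '-' }; X → '-' C / X → A on { '-' }

A FIRST/FIRST conflict occurs when two productions N → α and N → β for the same non-terminal have FIRST(α) ∩ FIRST(β) ≠ ∅ (with ε ∈ FIRST of a nullable right-hand side, so two nullable alternatives also conflict).

FIRST sets of the non-terminals at (or reachable through a nullable prefix from) the front of some alternative:
  FIRST(X) = { '-' }
  FIRST(A) = { '-' }

Productions for T:
  T → - e: FIRST = { '-' }
  T → X: FIRST = { '-' }
Productions for C:
  C → e e: FIRST = { 'e' }
  C → A: FIRST = { '-' }
  C → A A: FIRST = { '-' }
Productions for X:
  X → - C: FIRST = { '-' }
  X → A: FIRST = { '-' }
A has only one production, so no FIRST/FIRST conflict is possible there.

Conflict for T: T → - e and T → X
  Overlap: { '-' }
Conflict for C: C → A and C → A A
  Overlap: { '-' }
Conflict for X: X → - C and X → A
  Overlap: { '-' }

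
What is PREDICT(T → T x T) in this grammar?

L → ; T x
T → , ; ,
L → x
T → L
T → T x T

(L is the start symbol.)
PREDICT(T → T x T) = (FIRST(RHS) \ {ε}) ∪ (FOLLOW(T) if ε ∈ FIRST(RHS), i.e. RHS ⇒* ε)
FIRST(T) = { ',', ';', 'x' }
FIRST(T x T) = { ',', ';', 'x' }
ε ∉ FIRST(T x T), so FOLLOW(T) is not added.
PREDICT(T → T x T) = { ',', ';', 'x' }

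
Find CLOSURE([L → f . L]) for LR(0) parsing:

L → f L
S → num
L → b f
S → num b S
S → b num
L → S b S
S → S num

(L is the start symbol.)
{ [L → . S b S], [L → . b f], [L → . f L], [L → f . L], [S → . S num], [S → . b num], [S → . num b S], [S → . num] }

To compute CLOSURE, for each item [A → α.Bβ] where B is a non-terminal, add [B → .γ] for all productions B → γ; repeat for the newly added items until nothing changes.

Start with: [L → f . L]
  [L → f . L] has the dot before L: add [L → . f L], [L → . b f], [L → . S b S]
  [L → . S b S] has the dot before S: add [S → . num], [S → . num b S], [S → . b num], [S → . S num]
No further items can be added.

CLOSURE = { [L → . S b S], [L → . b f], [L → . f L], [L → f . L], [S → . S num], [S → . b num], [S → . num b S], [S → . num] }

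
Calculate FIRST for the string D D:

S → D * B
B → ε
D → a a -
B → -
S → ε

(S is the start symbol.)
{ 'a' }

FIRST sets of the non-terminals involved (from the grammar, by fixed-point iteration):
  FIRST(D) = { 'a' }

To compute FIRST(D D), process the symbols left to right:
Symbol D is a non-terminal. Add FIRST(D) \ {ε} = { 'a' }
D is not nullable (ε ∉ FIRST(D)), so stop here.
FIRST(D D) = { 'a' }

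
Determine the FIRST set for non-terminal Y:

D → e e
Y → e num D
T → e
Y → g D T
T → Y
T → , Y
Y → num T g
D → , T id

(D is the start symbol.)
To compute FIRST(Y), examine every production with Y on the left-hand side, reading each right-hand side left to right until a non-nullable symbol is reached.

From Y → e num D:
  - e is a terminal: add 'e' and stop
From Y → g D T:
  - g is a terminal: add 'g' and stop
From Y → num T g:
  - num is a terminal: add 'num' and stop

Collecting: FIRST(Y) = { 'e', 'g', 'num' }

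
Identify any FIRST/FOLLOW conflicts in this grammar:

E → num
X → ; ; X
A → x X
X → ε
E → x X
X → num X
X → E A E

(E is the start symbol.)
Yes. X → num X with FOLLOW(X) on { 'num' }; X → E A E with FOLLOW(X) on { 'num', 'x' }

Nullable non-terminals: X.
FIRST sets used below: FIRST(E) = { 'num', 'x' }

X: nullable alternative(s) X → ε; FOLLOW(X) = { $, 'num', 'x' }
  X → ; ; X: FIRST \ {ε} = { ';' } — disjoint from FOLLOW(X)
  X → ε: FIRST \ {ε} = { } — this is the only nullable alternative, skip
  X → num X: FIRST \ {ε} = { 'num' } — overlaps FOLLOW(X) on { 'num' }: CONFLICT
  X → E A E: FIRST \ {ε} = { 'num', 'x' } — overlaps FOLLOW(X) on { 'num', 'x' }: CONFLICT

A, E have no nullable alternative, so no FIRST/FOLLOW check is needed there.

So the grammar has 2 FIRST/FOLLOW conflicts (marked CONFLICT above).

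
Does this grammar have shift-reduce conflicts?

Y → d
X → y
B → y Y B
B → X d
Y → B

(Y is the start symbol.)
A shift-reduce conflict occurs when an LR(0) state has both:
  - a complete (reduce) item [A → α .] (dot at the end), and
  - a shift item [B → β . c γ] (dot before a terminal).

Augment with Y' → Y and build the canonical LR(0) collection (I0 = CLOSURE({[Y' → . Y]}), then GOTO on every symbol after a dot until no new states appear). It has 9 states:
  I0: { [B → . X d], [B → . y Y B], [X → . y], [Y → . B], [Y → . d], [Y' → . Y] }  — shift
  I1: { [Y → B .] }  — reduce
  I2: { [B → X . d] }  — shift
  I3: { [Y' → Y .] }  — accept
  I4: { [Y → d .] }  — reduce
  I5: { [B → . X d], [B → . y Y B], [B → y . Y B], [X → . y], [X → y .], [Y → . B], [Y → . d] }  — shift, reduce
  I6: { [B → . X d], [B → . y Y B], [B → y Y . B], [X → . y] }  — shift
  I7: { [B → y Y B .] }  — reduce
  I8: { [B → X d .] }  — reduce

I5 contains reduce item [X → y .] and shift items [B → . y Y B], [X → . y], [Y → . d] — shift-reduce conflict.

Answer: Yes — I5: [X → y .] vs [B → . y Y B]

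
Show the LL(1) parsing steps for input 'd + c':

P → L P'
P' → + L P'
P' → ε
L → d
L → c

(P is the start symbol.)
LL(1) parsing maintains a stack (initially the start symbol over $) and the input. At each step: if the stack top is a terminal, match it against the current input token; if it is a non-terminal N, replace it with the RHS of M[N, lookahead] (the unique production whose predict set contains the lookahead).

Stack is shown with the top on the left.

Stack     Input    Action
-------------------------
P $       d + c $  output P → L P'
L P' $    d + c $  output L → d
d P' $    d + c $  match 'd'
P' $      + c $    output P' → + L P'
+ L P' $  + c $    match '+'
L P' $    c $      output L → c
c P' $    c $      match 'c'
P' $      $        output P' → ε
$         $        accept

The string is accepted.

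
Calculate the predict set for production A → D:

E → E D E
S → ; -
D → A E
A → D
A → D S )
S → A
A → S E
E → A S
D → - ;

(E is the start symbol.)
{ '-', ';' }

PREDICT(A → D) = (FIRST(RHS) \ {ε}) ∪ (FOLLOW(A) if ε ∈ FIRST(RHS), i.e. RHS ⇒* ε)
FIRST(D) = { '-', ';' }
FIRST(D) = { '-', ';' }
ε ∉ FIRST(D), so FOLLOW(A) is not added.
PREDICT(A → D) = { '-', ';' }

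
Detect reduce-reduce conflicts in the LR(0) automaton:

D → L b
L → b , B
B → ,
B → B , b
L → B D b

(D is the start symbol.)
A reduce-reduce conflict occurs when an LR(0) state has two complete items [A → α .] and [B → β .] — both call for a reduction, and with no lookahead the parser cannot choose between them.

Augment with D' → D and build the canonical LR(0) collection (I0 = CLOSURE({[D' → . D]}), then GOTO on every symbol after a dot until no new states appear). It has 14 states:
  I0: { [B → . ,], [B → . B , b], [D → . L b], [D' → . D], [L → . B D b], [L → . b , B] }  — shift
  I1: { [B → , .] }  — reduce
  I2: { [B → . ,], [B → . B , b], [B → B . , b], [D → . L b], [L → . B D b], [L → . b , B], [L → B . D b] }  — shift
  I3: { [D' → D .] }  — accept
  I4: { [D → L . b] }  — shift
  I5: { [L → b . , B] }  — shift
  I6: { [B → . ,], [B → . B , b], [L → b , . B] }  — shift
  I7: { [B → B . , b], [L → b , B .] }  — shift, reduce
  I8: { [B → B , . b] }  — shift
  I9: { [B → B , b .] }  — reduce
  I10: { [D → L b .] }  — reduce
  I11: { [B → , .], [B → B , . b] }  — shift, reduce
  I12: { [L → B D . b] }  — shift
  I13: { [L → B D b .] }  — reduce

No state contains more than one complete item.

Answer: No reduce-reduce conflicts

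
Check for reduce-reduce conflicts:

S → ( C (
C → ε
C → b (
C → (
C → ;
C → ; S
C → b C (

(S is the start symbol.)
Yes — I7: [C → ( .] vs [C → b ( .]

A reduce-reduce conflict occurs when an LR(0) state has two complete items [A → α .] and [B → β .] — both call for a reduction, and with no lookahead the parser cannot choose between them.

Augment with S' → S and build the canonical LR(0) collection (I0 = CLOSURE({[S' → . S]}), then GOTO on every symbol after a dot until no new states appear). It has 12 states:
  I0: { [S → . ( C (], [S' → . S] }  — shift
  I1: { [C → . (], [C → . ; S], [C → . ;], [C → . b (], [C → . b C (], [C → .], [S → ( . C (] }  — shift, reduce
  I2: { [S' → S .] }  — accept
  I3: { [C → ( .] }  — reduce
  I4: { [C → ; . S], [C → ; .], [S → . ( C (] }  — shift, reduce
  I5: { [S → ( C . (] }  — shift
  I6: { [C → . (], [C → . ; S], [C → . ;], [C → . b (], [C → . b C (], [C → .], [C → b . (], [C → b . C (] }  — shift, reduce
  I7: { [C → ( .], [C → b ( .] }  — 2 reduces
  I8: { [C → b C . (] }  — shift
  I9: { [C → b C ( .] }  — reduce
  I10: { [S → ( C ( .] }  — reduce
  I11: { [C → ; S .] }  — reduce

I7 contains complete items [C → ( .], [C → b ( .] — reduce-reduce conflict.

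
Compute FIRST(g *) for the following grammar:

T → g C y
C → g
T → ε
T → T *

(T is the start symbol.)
{ 'g' }

To compute FIRST(g *), process the symbols left to right:
Symbol g is a terminal. Add 'g' and stop.
FIRST(g *) = { 'g' }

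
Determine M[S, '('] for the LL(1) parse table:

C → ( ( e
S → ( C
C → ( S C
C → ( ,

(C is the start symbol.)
S → ( C

To find M[S, '('], we find productions for S where '(' is in the predict set (PREDICT(N → α) = (FIRST(α) \ {ε}) ∪ (FOLLOW(N) if α ⇒* ε)).

S → ( C: PREDICT = { '(' }
  '(' is in predict set, so this production goes in M[S, '(']

M[S, '('] = S → ( C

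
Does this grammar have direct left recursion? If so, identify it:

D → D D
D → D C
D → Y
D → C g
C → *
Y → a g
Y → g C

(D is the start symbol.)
Yes, D is left-recursive

D → D D: LEFT RECURSIVE (starts with D)
D → D C: LEFT RECURSIVE (starts with D)
D → Y: starts with Y
D → C g: starts with C
C → *: starts with '*'
Y → a g: starts with a
Y → g C: starts with g

The grammar has direct left recursion on: D.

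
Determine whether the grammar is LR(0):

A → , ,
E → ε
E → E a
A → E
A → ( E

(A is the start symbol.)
No. Shift-reduce conflict between [E → .] and [A → . ( E]

A grammar is LR(0) if no state in the canonical LR(0) collection has:
  - both a shift item (dot before a terminal) and a complete item (shift-reduce conflict), or
  - two or more complete items (reduce-reduce conflict; the accept item [A' → A .] counts as a complete item here).

Augment with A' → A and build the canonical LR(0) collection (I0 = CLOSURE({[A' → . A]}), then GOTO on every symbol after a dot until no new states appear). It has 8 states:
  I0: { [A → . ( E], [A → . , ,], [A → . E], [A' → . A], [E → . E a], [E → .] }  — shift, reduce
  I1: { [A → ( . E], [E → . E a], [E → .] }  — reduce
  I2: { [A → , . ,] }  — shift
  I3: { [A' → A .] }  — accept
  I4: { [A → E .], [E → E . a] }  — shift, reduce
  I5: { [E → E a .] }  — reduce
  I6: { [A → , , .] }  — reduce
  I7: { [A → ( E .], [E → E . a] }  — shift, reduce

Conflict in state I0:
  Shift-reduce conflict between [E → .] and [A → . ( E]
So the grammar is NOT LR(0).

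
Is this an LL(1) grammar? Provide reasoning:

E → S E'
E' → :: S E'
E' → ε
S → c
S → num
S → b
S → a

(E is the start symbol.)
Yes, the grammar is LL(1).

A grammar is LL(1) if for each non-terminal N with multiple productions, the predict sets of those productions are pairwise disjoint, where PREDICT(N → α) = (FIRST(α) \ {ε}) ∪ (FOLLOW(N) if α ⇒* ε).

Relevant sets:
  FOLLOW(E') = { $ }

For E':
  PREDICT(E' → :: S E') = { '::' }
  PREDICT(E' → ε) = { $ }
For S:
  PREDICT(S → c) = { 'c' }
  PREDICT(S → num) = { 'num' }
  PREDICT(S → b) = { 'b' }
  PREDICT(S → a) = { 'a' }
E has a single production, so nothing to check there.

All predict sets are disjoint. The grammar IS LL(1).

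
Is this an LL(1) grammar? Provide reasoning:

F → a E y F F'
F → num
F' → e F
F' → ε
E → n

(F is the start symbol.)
No. Predict set conflict for F': { 'e' }

Relevant sets:
  FOLLOW(F') = { $, 'e' }

For F:
  PREDICT(F → a E y F F') = { 'a' }
  PREDICT(F → num) = { 'num' }
For F':
  PREDICT(F' → e F) = { 'e' }
  PREDICT(F' → ε) = { $, 'e' }
E has a single production, so nothing to check there.

Conflict found: Predict set conflict for F': { 'e' }
The grammar is NOT LL(1).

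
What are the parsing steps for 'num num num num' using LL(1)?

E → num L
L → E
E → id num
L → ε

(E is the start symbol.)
Stack is shown with the top on the left.

Stack    Input              Action
----------------------------------
E $      num num num num $  output E → num L
num L $  num num num num $  match 'num'
L $      num num num $      output L → E
E $      num num num $      output E → num L
num L $  num num num $      match 'num'
L $      num num $          output L → E
E $      num num $          output E → num L
num L $  num num $          match 'num'
L $      num $              output L → E
E $      num $              output E → num L
num L $  num $              match 'num'
L $      $                  output L → ε
$        $                  accept

The string is accepted.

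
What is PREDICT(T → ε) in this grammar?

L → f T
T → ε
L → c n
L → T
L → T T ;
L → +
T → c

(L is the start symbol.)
{ $, ';', 'c' }

PREDICT(T → ε) = (FIRST(RHS) \ {ε}) ∪ (FOLLOW(T) if ε ∈ FIRST(RHS), i.e. RHS ⇒* ε)
The right-hand side is ε (FIRST(ε) = { ε }), so the predict set is FOLLOW(T) = { $, ';', 'c' }
PREDICT(T → ε) = { $, ';', 'c' }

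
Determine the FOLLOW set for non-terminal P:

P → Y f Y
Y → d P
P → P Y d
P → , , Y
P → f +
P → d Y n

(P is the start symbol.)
P is the start symbol, so $ ∈ FOLLOW(P).
In Y → d P: P is at the end, add FOLLOW(Y)
In P → P Y d: P is followed by Y d, add FIRST(Y d) \ {ε} = { 'd' }

The FOLLOW sets referred to above (computed the same way, to a fixed point):
  FOLLOW(Y) = { $, 'd', 'f', 'n' }

Taking the union: FOLLOW(P) = { $, 'd', 'f', 'n' }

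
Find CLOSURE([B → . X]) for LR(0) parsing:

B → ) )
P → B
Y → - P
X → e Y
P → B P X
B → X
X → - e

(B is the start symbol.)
{ [B → . X], [X → . - e], [X → . e Y] }

Start with: [B → . X]
  [B → . X] has the dot before X: add [X → . e Y], [X → . - e]
No further items can be added.

CLOSURE = { [B → . X], [X → . - e], [X → . e Y] }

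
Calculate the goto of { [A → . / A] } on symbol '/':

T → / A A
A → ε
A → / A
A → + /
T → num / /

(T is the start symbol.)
{ [A → . + /], [A → . / A], [A → .], [A → / . A] }

GOTO(I, '/') = CLOSURE({ [A → αX.β] : [A → α.Xβ] ∈ I, X = '/' })

Items with dot before '/', with the dot advanced:
  [A → . / A] → [A → / . A]
Closure of the advanced items:
  [A → / . A] has the dot before A: add [A → .], [A → . / A], [A → . + /]

GOTO = { [A → . + /], [A → . / A], [A → .], [A → / . A] }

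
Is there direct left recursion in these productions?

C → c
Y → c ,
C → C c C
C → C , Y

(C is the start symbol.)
Yes, C is left-recursive

C → c: starts with c
Y → c ,: starts with c
C → C c C: LEFT RECURSIVE (starts with C)
C → C , Y: LEFT RECURSIVE (starts with C)

The grammar has direct left recursion on: C.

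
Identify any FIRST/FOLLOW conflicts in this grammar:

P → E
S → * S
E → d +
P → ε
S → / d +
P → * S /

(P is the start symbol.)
A FIRST/FOLLOW conflict occurs when a non-terminal N has a nullable alternative N → β (β ⇒* ε) and another alternative N → α with FIRST(α) ∩ FOLLOW(N) ≠ ∅: on such a lookahead the parser cannot decide between expanding α and letting N vanish via β.

Nullable non-terminals: P.
FIRST sets used below: FIRST(E) = { 'd' }

P: nullable alternative(s) P → ε; FOLLOW(P) = { $ }
  P → E: FIRST \ {ε} = { 'd' } — disjoint from FOLLOW(P)
  P → ε: FIRST \ {ε} = { } — this is the only nullable alternative, skip
  P → * S /: FIRST \ {ε} = { '*' } — disjoint from FOLLOW(P)

E, S have no nullable alternative, so no FIRST/FOLLOW check is needed there.

No FIRST/FOLLOW conflicts found.

Answer: No FIRST/FOLLOW conflicts.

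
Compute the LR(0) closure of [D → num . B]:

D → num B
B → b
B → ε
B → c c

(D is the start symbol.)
To compute CLOSURE, for each item [A → α.Bβ] where B is a non-terminal, add [B → .γ] for all productions B → γ; repeat for the newly added items until nothing changes.

Start with: [D → num . B]
  [D → num . B] has the dot before B: add [B → . b], [B → .], [B → . c c]
No further items can be added.

CLOSURE = { [B → . b], [B → . c c], [B → .], [D → num . B] }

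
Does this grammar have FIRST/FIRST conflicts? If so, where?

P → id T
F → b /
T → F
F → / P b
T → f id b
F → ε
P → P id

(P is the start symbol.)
Yes. P → id T / P → P id on { 'id' }

A FIRST/FIRST conflict occurs when two productions N → α and N → β for the same non-terminal have FIRST(α) ∩ FIRST(β) ≠ ∅ (with ε ∈ FIRST of a nullable right-hand side, so two nullable alternatives also conflict).

FIRST sets of the non-terminals at (or reachable through a nullable prefix from) the front of some alternative:
  FIRST(P) = { 'id' }
  FIRST(F) = { '/', 'b', ε }

Productions for P:
  P → id T: FIRST = { 'id' }
  P → P id: FIRST = { 'id' }
Productions for F:
  F → b /: FIRST = { 'b' }
  F → / P b: FIRST = { '/' }
  F → ε: FIRST = { ε }
Productions for T:
  T → F: FIRST = { '/', 'b', ε }
  T → f id b: FIRST = { 'f' }

Conflict for P: P → id T and P → P id
  Overlap: { 'id' }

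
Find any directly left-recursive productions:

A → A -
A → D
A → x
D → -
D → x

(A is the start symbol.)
Yes, A is left-recursive

Direct left recursion occurs when N → N α for some non-terminal N (the right-hand side begins with the left-hand side itself).

A → A -: LEFT RECURSIVE (starts with A)
A → D: starts with D
A → x: starts with x
D → -: starts with '-'
D → x: starts with x

The grammar has direct left recursion on: A.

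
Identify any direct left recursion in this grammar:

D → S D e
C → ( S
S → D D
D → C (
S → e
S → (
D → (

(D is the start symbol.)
No direct left recursion

Direct left recursion occurs when N → N α for some non-terminal N (the right-hand side begins with the left-hand side itself).

D → S D e: starts with S
C → ( S: starts with '('
S → D D: starts with D
D → C (: starts with C
S → e: starts with e
S → (: starts with '('
D → (: starts with '('

No direct left recursion found.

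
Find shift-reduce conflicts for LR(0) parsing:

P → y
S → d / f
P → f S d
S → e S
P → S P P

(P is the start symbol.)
No shift-reduce conflicts

Augment with P' → P and build the canonical LR(0) collection (I0 = CLOSURE({[P' → . P]}), then GOTO on every symbol after a dot until no new states appear). It has 14 states:
  I0: { [P → . S P P], [P → . f S d], [P → . y], [P' → . P], [S → . d / f], [S → . e S] }  — shift
  I1: { [P' → P .] }  — accept
  I2: { [P → . S P P], [P → . f S d], [P → . y], [P → S . P P], [S → . d / f], [S → . e S] }  — shift
  I3: { [S → d . / f] }  — shift
  I4: { [S → . d / f], [S → . e S], [S → e . S] }  — shift
  I5: { [P → f . S d], [S → . d / f], [S → . e S] }  — shift
  I6: { [P → y .] }  — reduce
  I7: { [P → f S . d] }  — shift
  I8: { [P → f S d .] }  — reduce
  I9: { [S → e S .] }  — reduce
  I10: { [S → d / . f] }  — shift
  I11: { [S → d / f .] }  — reduce
  I12: { [P → . S P P], [P → . f S d], [P → . y], [P → S P . P], [S → . d / f], [S → . e S] }  — shift
  I13: { [P → S P P .] }  — reduce

No state contains both a complete item and a shift item.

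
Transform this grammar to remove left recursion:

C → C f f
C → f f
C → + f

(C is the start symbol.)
C is directly left-recursive. The standard transformation for
  A → A α₁ | ... | A α_m | β₁ | ... | β_n
is
  A  → β₁ A' | ... | β_n A'
  A' → α₁ A' | ... | α_m A' | ε

C → f f becomes C → f f C'
C → + f becomes C → + f C'
C → C f f becomes C' → f f C'
Add C' → ε

Resulting grammar:
C → f f C'
C → + f C'
C' → f f C'
C' → ε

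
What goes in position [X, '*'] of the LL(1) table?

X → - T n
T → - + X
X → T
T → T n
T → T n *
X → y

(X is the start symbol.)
Empty (error entry)

To find M[X, '*'], we find productions for X where '*' is in the predict set (PREDICT(N → α) = (FIRST(α) \ {ε}) ∪ (FOLLOW(N) if α ⇒* ε)).

Relevant sets:
  FIRST(T) = { '-' }

X → - T n: PREDICT = { '-' }
X → T: PREDICT = { '-' }
X → y: PREDICT = { 'y' }

M[X, '*'] is empty (no production applies)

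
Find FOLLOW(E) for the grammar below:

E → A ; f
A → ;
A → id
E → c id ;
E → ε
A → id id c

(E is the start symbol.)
To compute FOLLOW(E), find every occurrence of E on a right-hand side N → α E β: add FIRST(β) \ {ε}, and if β is empty or nullable also add FOLLOW(N). Iterate to a fixed point.

E is the start symbol, so $ ∈ FOLLOW(E).
E does not occur on any right-hand side.

Taking the union: FOLLOW(E) = { $ }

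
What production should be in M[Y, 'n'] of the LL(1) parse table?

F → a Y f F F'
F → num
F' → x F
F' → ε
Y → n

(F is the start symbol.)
To find M[Y, 'n'], we find productions for Y where 'n' is in the predict set (PREDICT(N → α) = (FIRST(α) \ {ε}) ∪ (FOLLOW(N) if α ⇒* ε)).

Y → n: PREDICT = { 'n' }
  'n' is in predict set, so this production goes in M[Y, 'n']

M[Y, 'n'] = Y → n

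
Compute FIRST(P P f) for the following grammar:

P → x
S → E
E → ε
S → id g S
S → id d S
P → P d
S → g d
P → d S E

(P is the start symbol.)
FIRST sets of the non-terminals involved (from the grammar, by fixed-point iteration):
  FIRST(P) = { 'd', 'x' }

To compute FIRST(P P f), process the symbols left to right:
Symbol P is a non-terminal. Add FIRST(P) \ {ε} = { 'd', 'x' }
P is not nullable (ε ∉ FIRST(P)), so stop here.
FIRST(P P f) = { 'd', 'x' }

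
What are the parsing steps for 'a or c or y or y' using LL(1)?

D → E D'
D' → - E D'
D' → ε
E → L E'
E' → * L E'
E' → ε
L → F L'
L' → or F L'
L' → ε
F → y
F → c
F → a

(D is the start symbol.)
LL(1) parsing maintains a stack (initially the start symbol over $) and the input. At each step: if the stack top is a terminal, match it against the current input token; if it is a non-terminal N, replace it with the RHS of M[N, lookahead] (the unique production whose predict set contains the lookahead).

Stack is shown with the top on the left.

Stack            Input               Action
-------------------------------------------
D $              a or c or y or y $  output D → E D'
E D' $           a or c or y or y $  output E → L E'
L E' D' $        a or c or y or y $  output L → F L'
F L' E' D' $     a or c or y or y $  output F → a
a L' E' D' $     a or c or y or y $  match 'a'
L' E' D' $       or c or y or y $    output L' → or F L'
or F L' E' D' $  or c or y or y $    match 'or'
F L' E' D' $     c or y or y $       output F → c
c L' E' D' $     c or y or y $       match 'c'
L' E' D' $       or y or y $         output L' → or F L'
or F L' E' D' $  or y or y $         match 'or'
F L' E' D' $     y or y $            output F → y
y L' E' D' $     y or y $            match 'y'
L' E' D' $       or y $              output L' → or F L'
or F L' E' D' $  or y $              match 'or'
F L' E' D' $     y $                 output F → y
y L' E' D' $     y $                 match 'y'
L' E' D' $       $                   output L' → ε
E' D' $          $                   output E' → ε
D' $             $                   output D' → ε
$                $                   accept

The string is accepted.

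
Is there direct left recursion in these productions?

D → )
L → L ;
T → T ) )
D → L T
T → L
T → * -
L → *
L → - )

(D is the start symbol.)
Yes, L, T are left-recursive

D → ): starts with ')'
L → L ;: LEFT RECURSIVE (starts with L)
T → T ) ): LEFT RECURSIVE (starts with T)
D → L T: starts with L
T → L: starts with L
T → * -: starts with '*'
L → *: starts with '*'
L → - ): starts with '-'

The grammar has direct left recursion on: L, T.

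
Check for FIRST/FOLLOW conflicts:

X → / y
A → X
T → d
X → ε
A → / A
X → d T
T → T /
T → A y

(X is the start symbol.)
No FIRST/FOLLOW conflicts.

A FIRST/FOLLOW conflict occurs when a non-terminal N has a nullable alternative N → β (β ⇒* ε) and another alternative N → α with FIRST(α) ∩ FOLLOW(N) ≠ ∅: on such a lookahead the parser cannot decide between expanding α and letting N vanish via β.

Nullable non-terminals: A, X.
FIRST sets used below: FIRST(X) = { '/', 'd', ε }

A: nullable alternative(s) A → X; FOLLOW(A) = { 'y' }
  A → X: FIRST \ {ε} = { '/', 'd' } — this is the only nullable alternative, skip
  A → / A: FIRST \ {ε} = { '/' } — disjoint from FOLLOW(A)

X: nullable alternative(s) X → ε; FOLLOW(X) = { $, 'y' }
  X → / y: FIRST \ {ε} = { '/' } — disjoint from FOLLOW(X)
  X → ε: FIRST \ {ε} = { } — this is the only nullable alternative, skip
  X → d T: FIRST \ {ε} = { 'd' } — disjoint from FOLLOW(X)

T has no nullable alternative, so no FIRST/FOLLOW check is needed there.

No FIRST/FOLLOW conflicts found.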